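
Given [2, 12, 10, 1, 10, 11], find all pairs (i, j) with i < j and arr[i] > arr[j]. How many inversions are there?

Finding inversions in [2, 12, 10, 1, 10, 11]:

(0, 3): arr[0]=2 > arr[3]=1
(1, 2): arr[1]=12 > arr[2]=10
(1, 3): arr[1]=12 > arr[3]=1
(1, 4): arr[1]=12 > arr[4]=10
(1, 5): arr[1]=12 > arr[5]=11
(2, 3): arr[2]=10 > arr[3]=1

Total inversions: 6

The array has 6 inversion(s): (0,3), (1,2), (1,3), (1,4), (1,5), (2,3). Each pair (i,j) satisfies i < j and arr[i] > arr[j].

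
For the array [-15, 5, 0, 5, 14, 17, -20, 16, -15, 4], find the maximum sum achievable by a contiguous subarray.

Using Kadane's algorithm on [-15, 5, 0, 5, 14, 17, -20, 16, -15, 4]:

Scanning through the array:
Position 1 (value 5): max_ending_here = 5, max_so_far = 5
Position 2 (value 0): max_ending_here = 5, max_so_far = 5
Position 3 (value 5): max_ending_here = 10, max_so_far = 10
Position 4 (value 14): max_ending_here = 24, max_so_far = 24
Position 5 (value 17): max_ending_here = 41, max_so_far = 41
Position 6 (value -20): max_ending_here = 21, max_so_far = 41
Position 7 (value 16): max_ending_here = 37, max_so_far = 41
Position 8 (value -15): max_ending_here = 22, max_so_far = 41
Position 9 (value 4): max_ending_here = 26, max_so_far = 41

Maximum subarray: [5, 0, 5, 14, 17]
Maximum sum: 41

The maximum subarray is [5, 0, 5, 14, 17] with sum 41. This subarray runs from index 1 to index 5.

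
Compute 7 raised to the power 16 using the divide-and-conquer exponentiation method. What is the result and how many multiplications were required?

Computing 7^16 by squaring (build up from 7^1; each line after the first costs one multiplication):

7^1 = 7
7^2 = (7^1)^2 = 7^2 = 49
7^4 = (7^2)^2 = 49^2 = 2401
7^8 = (7^4)^2 = 2401^2 = 5764801
7^16 = (7^8)^2 = 5764801^2 = 33232930569601

Result: 33232930569601
Multiplications needed: 4 (4 lines after 7^1)

7^16 = 33232930569601. Using exponentiation by squaring, this requires 4 multiplications. The key idea: if the exponent is even, square the half-power; if odd, multiply by the base once.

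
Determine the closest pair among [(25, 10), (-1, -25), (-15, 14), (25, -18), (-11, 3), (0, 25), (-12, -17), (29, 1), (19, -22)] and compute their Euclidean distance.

Computing all pairwise distances among 9 points:

d((25, 10), (-1, -25)) = 43.6005
d((25, 10), (-15, 14)) = 40.1995
d((25, 10), (25, -18)) = 28.0
d((25, 10), (-11, 3)) = 36.6742
d((25, 10), (0, 25)) = 29.1548
d((25, 10), (-12, -17)) = 45.8039
d((25, 10), (29, 1)) = 9.8489
d((25, 10), (19, -22)) = 32.5576
d((-1, -25), (-15, 14)) = 41.4367
d((-1, -25), (25, -18)) = 26.9258
d((-1, -25), (-11, 3)) = 29.7321
d((-1, -25), (0, 25)) = 50.01
d((-1, -25), (-12, -17)) = 13.6015
d((-1, -25), (29, 1)) = 39.6989
d((-1, -25), (19, -22)) = 20.2237
d((-15, 14), (25, -18)) = 51.225
d((-15, 14), (-11, 3)) = 11.7047
d((-15, 14), (0, 25)) = 18.6011
d((-15, 14), (-12, -17)) = 31.1448
d((-15, 14), (29, 1)) = 45.8803
d((-15, 14), (19, -22)) = 49.5177
d((25, -18), (-11, 3)) = 41.6773
d((25, -18), (0, 25)) = 49.7393
d((25, -18), (-12, -17)) = 37.0135
d((25, -18), (29, 1)) = 19.4165
d((25, -18), (19, -22)) = 7.2111 <-- minimum
d((-11, 3), (0, 25)) = 24.5967
d((-11, 3), (-12, -17)) = 20.025
d((-11, 3), (29, 1)) = 40.05
d((-11, 3), (19, -22)) = 39.0512
d((0, 25), (-12, -17)) = 43.6807
d((0, 25), (29, 1)) = 37.6431
d((0, 25), (19, -22)) = 50.6952
d((-12, -17), (29, 1)) = 44.7772
d((-12, -17), (19, -22)) = 31.4006
d((29, 1), (19, -22)) = 25.0799

Closest pair: (25, -18) and (19, -22) with distance 7.2111

The closest pair is (25, -18) and (19, -22) with Euclidean distance 7.2111. For 9 points, brute-force pairwise comparison is shown above. For large n, the divide-and-conquer algorithm (sort by x, recurse on halves, check the dividing strip) achieves O(n log n).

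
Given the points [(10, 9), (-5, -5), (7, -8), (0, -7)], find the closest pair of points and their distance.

Computing all pairwise distances among 4 points:

d((10, 9), (-5, -5)) = 20.5183
d((10, 9), (7, -8)) = 17.2627
d((10, 9), (0, -7)) = 18.868
d((-5, -5), (7, -8)) = 12.3693
d((-5, -5), (0, -7)) = 5.3852 <-- minimum
d((7, -8), (0, -7)) = 7.0711

Closest pair: (-5, -5) and (0, -7) with distance 5.3852

The closest pair is (-5, -5) and (0, -7) with Euclidean distance 5.3852. For 4 points, brute-force pairwise comparison is shown above. For large n, the divide-and-conquer algorithm (sort by x, recurse on halves, check the dividing strip) achieves O(n log n).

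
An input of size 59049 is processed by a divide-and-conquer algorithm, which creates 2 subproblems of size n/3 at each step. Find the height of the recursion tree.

For divide and conquer with division factor 3:

Problem sizes at each level:
Level 0: 59049
Level 1: 19683
Level 2: 6561
Level 3: 2187
Level 4: 729
Level 5: 243
Level 6: 81
Level 7: 27
Level 8: 9
Level 9: 3
Level 10: 1

The root is level 0 and the size-1 base case is level 10 (the tree spans levels 0 through 10, i.e. 11 levels counting the root), so the depth is the number of divisions: log_3(59049) = 10

The recursion tree depth is log_3(59049) = 10. At each level, the problem size is divided by 3, so it takes 10 divisions to reduce to a base case of size 1. The algorithm makes 2 recursive calls at each level.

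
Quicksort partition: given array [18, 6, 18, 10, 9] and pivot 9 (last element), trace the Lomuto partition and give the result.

Lomuto partition with pivot = 9:

Initial array: [18, 6, 18, 10, 9]

arr[0]=18 > 9: no swap
arr[1]=6 <= 9: swap with position 0, array becomes [6, 18, 18, 10, 9]
arr[2]=18 > 9: no swap
arr[3]=10 > 9: no swap

Place pivot at position 1: [6, 9, 18, 10, 18]
Pivot position: 1

After partitioning with pivot 9, the array becomes [6, 9, 18, 10, 18]. The pivot is placed at index 1. All elements to the left of the pivot are <= 9, and all elements to the right are > 9.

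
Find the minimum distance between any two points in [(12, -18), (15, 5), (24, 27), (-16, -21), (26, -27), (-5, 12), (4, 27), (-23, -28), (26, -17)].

Computing all pairwise distances among 9 points:

d((12, -18), (15, 5)) = 23.1948
d((12, -18), (24, 27)) = 46.5725
d((12, -18), (-16, -21)) = 28.1603
d((12, -18), (26, -27)) = 16.6433
d((12, -18), (-5, 12)) = 34.4819
d((12, -18), (4, 27)) = 45.7056
d((12, -18), (-23, -28)) = 36.4005
d((12, -18), (26, -17)) = 14.0357
d((15, 5), (24, 27)) = 23.7697
d((15, 5), (-16, -21)) = 40.4599
d((15, 5), (26, -27)) = 33.8378
d((15, 5), (-5, 12)) = 21.1896
d((15, 5), (4, 27)) = 24.5967
d((15, 5), (-23, -28)) = 50.3289
d((15, 5), (26, -17)) = 24.5967
d((24, 27), (-16, -21)) = 62.482
d((24, 27), (26, -27)) = 54.037
d((24, 27), (-5, 12)) = 32.6497
d((24, 27), (4, 27)) = 20.0
d((24, 27), (-23, -28)) = 72.3464
d((24, 27), (26, -17)) = 44.0454
d((-16, -21), (26, -27)) = 42.4264
d((-16, -21), (-5, 12)) = 34.7851
d((-16, -21), (4, 27)) = 52.0
d((-16, -21), (-23, -28)) = 9.8995 <-- minimum
d((-16, -21), (26, -17)) = 42.19
d((26, -27), (-5, 12)) = 49.8197
d((26, -27), (4, 27)) = 58.3095
d((26, -27), (-23, -28)) = 49.0102
d((26, -27), (26, -17)) = 10.0
d((-5, 12), (4, 27)) = 17.4929
d((-5, 12), (-23, -28)) = 43.8634
d((-5, 12), (26, -17)) = 42.45
d((4, 27), (-23, -28)) = 61.2699
d((4, 27), (26, -17)) = 49.1935
d((-23, -28), (26, -17)) = 50.2195

Closest pair: (-16, -21) and (-23, -28) with distance 9.8995

The closest pair is (-16, -21) and (-23, -28) with Euclidean distance 9.8995. For 9 points, brute-force pairwise comparison is shown above. For large n, the divide-and-conquer algorithm (sort by x, recurse on halves, check the dividing strip) achieves O(n log n).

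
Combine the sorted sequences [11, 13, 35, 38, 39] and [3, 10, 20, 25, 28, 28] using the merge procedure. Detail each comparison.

Merging process:

Compare 11 vs 3: take 3 from right. Merged: [3]
Compare 11 vs 10: take 10 from right. Merged: [3, 10]
Compare 11 vs 20: take 11 from left. Merged: [3, 10, 11]
Compare 13 vs 20: take 13 from left. Merged: [3, 10, 11, 13]
Compare 35 vs 20: take 20 from right. Merged: [3, 10, 11, 13, 20]
Compare 35 vs 25: take 25 from right. Merged: [3, 10, 11, 13, 20, 25]
Compare 35 vs 28: take 28 from right. Merged: [3, 10, 11, 13, 20, 25, 28]
Compare 35 vs 28: take 28 from right. Merged: [3, 10, 11, 13, 20, 25, 28, 28]
Append remaining from left: [35, 38, 39]. Merged: [3, 10, 11, 13, 20, 25, 28, 28, 35, 38, 39]

Final merged array: [3, 10, 11, 13, 20, 25, 28, 28, 35, 38, 39]
Total comparisons: 8

The merged array is [3, 10, 11, 13, 20, 25, 28, 28, 35, 38, 39], requiring 8 comparisons. The merge step runs in O(n) time where n is the total number of elements.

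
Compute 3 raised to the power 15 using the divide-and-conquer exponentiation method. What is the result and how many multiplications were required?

Computing 3^15 by squaring (build up from 3^1; each line after the first costs one multiplication):

3^1 = 3
3^2 = (3^1)^2 = 3^2 = 9
3^3 = 3 * 3^2 = 3 * 9 = 27
3^6 = (3^3)^2 = 27^2 = 729
3^7 = 3 * 3^6 = 3 * 729 = 2187
3^14 = (3^7)^2 = 2187^2 = 4782969
3^15 = 3 * 3^14 = 3 * 4782969 = 14348907

Result: 14348907
Multiplications needed: 6 (6 lines after 3^1)

3^15 = 14348907. Using exponentiation by squaring, this requires 6 multiplications. The key idea: if the exponent is even, square the half-power; if odd, multiply by the base once.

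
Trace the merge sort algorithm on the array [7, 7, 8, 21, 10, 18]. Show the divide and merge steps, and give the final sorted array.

Merge sort trace:

Split: [7, 7, 8, 21, 10, 18] -> [7, 7, 8] and [21, 10, 18]
  Split: [7, 7, 8] -> [7] and [7, 8]
    Split: [7, 8] -> [7] and [8]
    Merge: [7] + [8] -> [7, 8]
  Merge: [7] + [7, 8] -> [7, 7, 8]
  Split: [21, 10, 18] -> [21] and [10, 18]
    Split: [10, 18] -> [10] and [18]
    Merge: [10] + [18] -> [10, 18]
  Merge: [21] + [10, 18] -> [10, 18, 21]
Merge: [7, 7, 8] + [10, 18, 21] -> [7, 7, 8, 10, 18, 21]

Final sorted array: [7, 7, 8, 10, 18, 21]

The merge sort proceeds by recursively splitting the array and merging sorted halves.
After all merges, the sorted array is [7, 7, 8, 10, 18, 21].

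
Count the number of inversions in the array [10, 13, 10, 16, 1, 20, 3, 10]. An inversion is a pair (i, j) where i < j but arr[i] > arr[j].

Finding inversions in [10, 13, 10, 16, 1, 20, 3, 10]:

(0, 4): arr[0]=10 > arr[4]=1
(0, 6): arr[0]=10 > arr[6]=3
(1, 2): arr[1]=13 > arr[2]=10
(1, 4): arr[1]=13 > arr[4]=1
(1, 6): arr[1]=13 > arr[6]=3
(1, 7): arr[1]=13 > arr[7]=10
(2, 4): arr[2]=10 > arr[4]=1
(2, 6): arr[2]=10 > arr[6]=3
(3, 4): arr[3]=16 > arr[4]=1
(3, 6): arr[3]=16 > arr[6]=3
(3, 7): arr[3]=16 > arr[7]=10
(5, 6): arr[5]=20 > arr[6]=3
(5, 7): arr[5]=20 > arr[7]=10

Total inversions: 13

The array has 13 inversion(s): (0,4), (0,6), (1,2), (1,4), (1,6), (1,7), (2,4), (2,6), (3,4), (3,6), (3,7), (5,6), (5,7). Each pair (i,j) satisfies i < j and arr[i] > arr[j].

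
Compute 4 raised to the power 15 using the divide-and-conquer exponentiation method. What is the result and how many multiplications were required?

Computing 4^15 by squaring (build up from 4^1; each line after the first costs one multiplication):

4^1 = 4
4^2 = (4^1)^2 = 4^2 = 16
4^3 = 4 * 4^2 = 4 * 16 = 64
4^6 = (4^3)^2 = 64^2 = 4096
4^7 = 4 * 4^6 = 4 * 4096 = 16384
4^14 = (4^7)^2 = 16384^2 = 268435456
4^15 = 4 * 4^14 = 4 * 268435456 = 1073741824

Result: 1073741824
Multiplications needed: 6 (6 lines after 4^1)

4^15 = 1073741824. Using exponentiation by squaring, this requires 6 multiplications. The key idea: if the exponent is even, square the half-power; if odd, multiply by the base once.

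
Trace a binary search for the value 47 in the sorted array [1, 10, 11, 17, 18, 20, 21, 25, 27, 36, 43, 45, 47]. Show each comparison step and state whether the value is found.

Binary search for 47 in [1, 10, 11, 17, 18, 20, 21, 25, 27, 36, 43, 45, 47]:

lo=0, hi=12, mid=6, arr[mid]=21 -> 21 < 47, search right half
lo=7, hi=12, mid=9, arr[mid]=36 -> 36 < 47, search right half
lo=10, hi=12, mid=11, arr[mid]=45 -> 45 < 47, search right half
lo=12, hi=12, mid=12, arr[mid]=47 -> Found target at index 12!

Binary search finds 47 at index 12 after 4 comparisons. The search repeatedly halves the search space by comparing with the middle element.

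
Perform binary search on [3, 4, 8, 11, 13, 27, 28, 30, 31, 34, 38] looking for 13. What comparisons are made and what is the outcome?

Binary search for 13 in [3, 4, 8, 11, 13, 27, 28, 30, 31, 34, 38]:

lo=0, hi=10, mid=5, arr[mid]=27 -> 27 > 13, search left half
lo=0, hi=4, mid=2, arr[mid]=8 -> 8 < 13, search right half
lo=3, hi=4, mid=3, arr[mid]=11 -> 11 < 13, search right half
lo=4, hi=4, mid=4, arr[mid]=13 -> Found target at index 4!

Binary search finds 13 at index 4 after 4 comparisons. The search repeatedly halves the search space by comparing with the middle element.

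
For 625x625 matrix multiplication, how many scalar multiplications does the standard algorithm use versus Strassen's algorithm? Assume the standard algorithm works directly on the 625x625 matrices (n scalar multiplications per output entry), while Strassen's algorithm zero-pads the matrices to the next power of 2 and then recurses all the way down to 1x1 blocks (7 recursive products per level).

Matrix multiplication for 625x625 matrices:

Strassen's algorithm requires power-of-2 dimensions. Pad 625x625 to 1024x1024 (next power of 2).

Standard algorithm: 625^3 = 244140625 multiplications
Strassen's algorithm: 7^(log2(1024)) = 7^10 = 282475249 multiplications
Difference: 244140625 - 282475249 = -38334624 (Strassen uses MORE here due to padding overhead — for small or just-over-power-of-2 n, padding can outweigh the per-level savings)

Standard: 244140625 multiplications (625^3). Strassen: 282475249 multiplications (7^10, after padding to 1024x1024). Strassen reduces 8 recursive multiplications to 7 at each level.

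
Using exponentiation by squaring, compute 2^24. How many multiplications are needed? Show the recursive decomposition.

Computing 2^24 by squaring (build up from 2^1; each line after the first costs one multiplication):

2^1 = 2
2^2 = (2^1)^2 = 2^2 = 4
2^3 = 2 * 2^2 = 2 * 4 = 8
2^6 = (2^3)^2 = 8^2 = 64
2^12 = (2^6)^2 = 64^2 = 4096
2^24 = (2^12)^2 = 4096^2 = 16777216

Result: 16777216
Multiplications needed: 5 (5 lines after 2^1)

2^24 = 16777216. Using exponentiation by squaring, this requires 5 multiplications. The key idea: if the exponent is even, square the half-power; if odd, multiply by the base once.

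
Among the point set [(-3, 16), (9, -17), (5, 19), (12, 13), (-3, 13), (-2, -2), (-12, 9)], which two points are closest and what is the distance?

Computing all pairwise distances among 7 points:

d((-3, 16), (9, -17)) = 35.1141
d((-3, 16), (5, 19)) = 8.544
d((-3, 16), (12, 13)) = 15.2971
d((-3, 16), (-3, 13)) = 3.0 <-- minimum
d((-3, 16), (-2, -2)) = 18.0278
d((-3, 16), (-12, 9)) = 11.4018
d((9, -17), (5, 19)) = 36.2215
d((9, -17), (12, 13)) = 30.1496
d((9, -17), (-3, 13)) = 32.311
d((9, -17), (-2, -2)) = 18.6011
d((9, -17), (-12, 9)) = 33.4215
d((5, 19), (12, 13)) = 9.2195
d((5, 19), (-3, 13)) = 10.0
d((5, 19), (-2, -2)) = 22.1359
d((5, 19), (-12, 9)) = 19.7231
d((12, 13), (-3, 13)) = 15.0
d((12, 13), (-2, -2)) = 20.5183
d((12, 13), (-12, 9)) = 24.3311
d((-3, 13), (-2, -2)) = 15.0333
d((-3, 13), (-12, 9)) = 9.8489
d((-2, -2), (-12, 9)) = 14.8661

Closest pair: (-3, 16) and (-3, 13) with distance 3.0

The closest pair is (-3, 16) and (-3, 13) with Euclidean distance 3.0. For 7 points, brute-force pairwise comparison is shown above. For large n, the divide-and-conquer algorithm (sort by x, recurse on halves, check the dividing strip) achieves O(n log n).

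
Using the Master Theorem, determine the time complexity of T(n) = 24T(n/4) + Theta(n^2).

Master Theorem for T(n) = 24T(n/4) + O(n^2):

a = 24, b = 4, c = 2
log_b(a) = log_4(24) = 2.2925

Case 1: c = 2 < log_4(24) = 2.2925
T(n) = O(n^(log_4 24))

For T(n) = 24T(n/4) + O(n^2): log_4(24) = 2.2925. This is Case 1 of the Master Theorem (c < log_b(a), work dominated by leaves), giving O(n^(log_4 24)).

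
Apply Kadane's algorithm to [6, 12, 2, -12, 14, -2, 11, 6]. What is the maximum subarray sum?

Using Kadane's algorithm on [6, 12, 2, -12, 14, -2, 11, 6]:

Scanning through the array:
Position 1 (value 12): max_ending_here = 18, max_so_far = 18
Position 2 (value 2): max_ending_here = 20, max_so_far = 20
Position 3 (value -12): max_ending_here = 8, max_so_far = 20
Position 4 (value 14): max_ending_here = 22, max_so_far = 22
Position 5 (value -2): max_ending_here = 20, max_so_far = 22
Position 6 (value 11): max_ending_here = 31, max_so_far = 31
Position 7 (value 6): max_ending_here = 37, max_so_far = 37

Maximum subarray: [6, 12, 2, -12, 14, -2, 11, 6]
Maximum sum: 37

The maximum subarray is [6, 12, 2, -12, 14, -2, 11, 6] with sum 37. This subarray runs from index 0 to index 7.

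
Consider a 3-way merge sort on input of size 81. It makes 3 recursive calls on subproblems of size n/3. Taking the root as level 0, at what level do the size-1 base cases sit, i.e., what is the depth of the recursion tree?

For divide and conquer with division factor 3:

Problem sizes at each level:
Level 0: 81
Level 1: 27
Level 2: 9
Level 3: 3
Level 4: 1

The root is level 0 and the size-1 base case is level 4 (the tree spans levels 0 through 4, i.e. 5 levels counting the root), so the depth is the number of divisions: log_3(81) = 4

The recursion tree depth is log_3(81) = 4. At each level, the problem size is divided by 3, so it takes 4 divisions to reduce to a base case of size 1. The algorithm makes 3 recursive calls at each level.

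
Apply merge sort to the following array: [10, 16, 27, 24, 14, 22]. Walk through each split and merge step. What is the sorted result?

Merge sort trace:

Split: [10, 16, 27, 24, 14, 22] -> [10, 16, 27] and [24, 14, 22]
  Split: [10, 16, 27] -> [10] and [16, 27]
    Split: [16, 27] -> [16] and [27]
    Merge: [16] + [27] -> [16, 27]
  Merge: [10] + [16, 27] -> [10, 16, 27]
  Split: [24, 14, 22] -> [24] and [14, 22]
    Split: [14, 22] -> [14] and [22]
    Merge: [14] + [22] -> [14, 22]
  Merge: [24] + [14, 22] -> [14, 22, 24]
Merge: [10, 16, 27] + [14, 22, 24] -> [10, 14, 16, 22, 24, 27]

Final sorted array: [10, 14, 16, 22, 24, 27]

The merge sort proceeds by recursively splitting the array and merging sorted halves.
After all merges, the sorted array is [10, 14, 16, 22, 24, 27].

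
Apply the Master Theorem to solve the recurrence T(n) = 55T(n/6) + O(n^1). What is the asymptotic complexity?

Master Theorem for T(n) = 55T(n/6) + O(n^1):

a = 55, b = 6, c = 1
log_b(a) = log_6(55) = 2.2365

Case 1: c = 1 < log_6(55) = 2.2365
T(n) = O(n^(log_6 55))

For T(n) = 55T(n/6) + O(n^1): log_6(55) = 2.2365. This is Case 1 of the Master Theorem (c < log_b(a), work dominated by leaves), giving O(n^(log_6 55)).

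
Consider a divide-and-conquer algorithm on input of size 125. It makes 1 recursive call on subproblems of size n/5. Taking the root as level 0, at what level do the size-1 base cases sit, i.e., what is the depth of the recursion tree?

For divide and conquer with division factor 5:

Problem sizes at each level:
Level 0: 125
Level 1: 25
Level 2: 5
Level 3: 1

The root is level 0 and the size-1 base case is level 3 (the tree spans levels 0 through 3, i.e. 4 levels counting the root), so the depth is the number of divisions: log_5(125) = 3

The recursion tree depth is log_5(125) = 3. At each level, the problem size is divided by 5, so it takes 3 divisions to reduce to a base case of size 1. The algorithm makes 1 recursive call at each level.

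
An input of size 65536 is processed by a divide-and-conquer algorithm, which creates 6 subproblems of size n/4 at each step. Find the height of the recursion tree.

For divide and conquer with division factor 4:

Problem sizes at each level:
Level 0: 65536
Level 1: 16384
Level 2: 4096
Level 3: 1024
Level 4: 256
Level 5: 64
Level 6: 16
Level 7: 4
Level 8: 1

The root is level 0 and the size-1 base case is level 8 (the tree spans levels 0 through 8, i.e. 9 levels counting the root), so the depth is the number of divisions: log_4(65536) = 8

The recursion tree depth is log_4(65536) = 8. At each level, the problem size is divided by 4, so it takes 8 divisions to reduce to a base case of size 1. The algorithm makes 6 recursive calls at each level.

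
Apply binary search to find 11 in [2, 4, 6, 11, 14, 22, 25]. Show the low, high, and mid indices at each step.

Binary search for 11 in [2, 4, 6, 11, 14, 22, 25]:

lo=0, hi=6, mid=3, arr[mid]=11 -> Found target at index 3!

Binary search finds 11 at index 3 after 1 comparisons. The search repeatedly halves the search space by comparing with the middle element.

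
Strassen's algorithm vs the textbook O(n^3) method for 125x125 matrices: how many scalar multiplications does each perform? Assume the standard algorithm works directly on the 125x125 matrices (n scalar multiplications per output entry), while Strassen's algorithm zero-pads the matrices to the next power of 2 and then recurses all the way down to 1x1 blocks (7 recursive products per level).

Matrix multiplication for 125x125 matrices:

Strassen's algorithm requires power-of-2 dimensions. Pad 125x125 to 128x128 (next power of 2).

Standard algorithm: 125^3 = 1953125 multiplications
Strassen's algorithm: 7^(log2(128)) = 7^7 = 823543 multiplications
Savings: 1953125 - 823543 = 1129582 multiplications

Standard: 1953125 multiplications (125^3). Strassen: 823543 multiplications (7^7, after padding to 128x128). Strassen reduces 8 recursive multiplications to 7 at each level.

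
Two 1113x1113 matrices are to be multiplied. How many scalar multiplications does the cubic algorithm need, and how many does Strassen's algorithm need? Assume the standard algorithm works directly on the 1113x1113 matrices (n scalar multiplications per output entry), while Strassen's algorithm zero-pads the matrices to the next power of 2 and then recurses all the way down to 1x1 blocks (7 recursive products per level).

Matrix multiplication for 1113x1113 matrices:

Strassen's algorithm requires power-of-2 dimensions. Pad 1113x1113 to 2048x2048 (next power of 2).

Standard algorithm: 1113^3 = 1378749897 multiplications
Strassen's algorithm: 7^(log2(2048)) = 7^11 = 1977326743 multiplications
Difference: 1378749897 - 1977326743 = -598576846 (Strassen uses MORE here due to padding overhead — for small or just-over-power-of-2 n, padding can outweigh the per-level savings)

Standard: 1378749897 multiplications (1113^3). Strassen: 1977326743 multiplications (7^11, after padding to 2048x2048). Strassen reduces 8 recursive multiplications to 7 at each level.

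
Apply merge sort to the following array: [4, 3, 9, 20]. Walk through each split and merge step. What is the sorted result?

Merge sort trace:

Split: [4, 3, 9, 20] -> [4, 3] and [9, 20]
  Split: [4, 3] -> [4] and [3]
  Merge: [4] + [3] -> [3, 4]
  Split: [9, 20] -> [9] and [20]
  Merge: [9] + [20] -> [9, 20]
Merge: [3, 4] + [9, 20] -> [3, 4, 9, 20]

Final sorted array: [3, 4, 9, 20]

The merge sort proceeds by recursively splitting the array and merging sorted halves.
After all merges, the sorted array is [3, 4, 9, 20].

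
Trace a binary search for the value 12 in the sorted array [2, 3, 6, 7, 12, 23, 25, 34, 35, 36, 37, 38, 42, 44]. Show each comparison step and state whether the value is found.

Binary search for 12 in [2, 3, 6, 7, 12, 23, 25, 34, 35, 36, 37, 38, 42, 44]:

lo=0, hi=13, mid=6, arr[mid]=25 -> 25 > 12, search left half
lo=0, hi=5, mid=2, arr[mid]=6 -> 6 < 12, search right half
lo=3, hi=5, mid=4, arr[mid]=12 -> Found target at index 4!

Binary search finds 12 at index 4 after 3 comparisons. The search repeatedly halves the search space by comparing with the middle element.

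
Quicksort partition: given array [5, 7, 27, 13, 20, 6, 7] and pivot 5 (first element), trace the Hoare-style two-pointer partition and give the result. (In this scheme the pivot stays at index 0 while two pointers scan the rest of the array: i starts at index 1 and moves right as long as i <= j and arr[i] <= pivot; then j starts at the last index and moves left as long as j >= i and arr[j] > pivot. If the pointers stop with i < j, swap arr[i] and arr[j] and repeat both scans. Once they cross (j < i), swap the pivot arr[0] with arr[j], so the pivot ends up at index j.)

Hoare-style two-pointer partition with pivot = 5:

Initial array: [5, 7, 27, 13, 20, 6, 7]

Pointers start at i = 1, j = 6.
i ends at 1, j ends at 0: the pointers have crossed (j < i), so scanning stops.

j = 0, so swapping arr[0] with arr[j] leaves the pivot at position 0: [5, 7, 27, 13, 20, 6, 7]
Pivot position: 0

After partitioning with pivot 5, the array becomes [5, 7, 27, 13, 20, 6, 7]. The pivot is placed at index 0. All elements to the left of the pivot are <= 5, and all elements to the right are > 5.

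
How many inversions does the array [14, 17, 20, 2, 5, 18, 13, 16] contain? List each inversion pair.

Finding inversions in [14, 17, 20, 2, 5, 18, 13, 16]:

(0, 3): arr[0]=14 > arr[3]=2
(0, 4): arr[0]=14 > arr[4]=5
(0, 6): arr[0]=14 > arr[6]=13
(1, 3): arr[1]=17 > arr[3]=2
(1, 4): arr[1]=17 > arr[4]=5
(1, 6): arr[1]=17 > arr[6]=13
(1, 7): arr[1]=17 > arr[7]=16
(2, 3): arr[2]=20 > arr[3]=2
(2, 4): arr[2]=20 > arr[4]=5
(2, 5): arr[2]=20 > arr[5]=18
(2, 6): arr[2]=20 > arr[6]=13
(2, 7): arr[2]=20 > arr[7]=16
(5, 6): arr[5]=18 > arr[6]=13
(5, 7): arr[5]=18 > arr[7]=16

Total inversions: 14

The array has 14 inversion(s): (0,3), (0,4), (0,6), (1,3), (1,4), (1,6), (1,7), (2,3), (2,4), (2,5), (2,6), (2,7), (5,6), (5,7). Each pair (i,j) satisfies i < j and arr[i] > arr[j].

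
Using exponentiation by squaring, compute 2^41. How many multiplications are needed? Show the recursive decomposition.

Computing 2^41 by squaring (build up from 2^1; each line after the first costs one multiplication):

2^1 = 2
2^2 = (2^1)^2 = 2^2 = 4
2^4 = (2^2)^2 = 4^2 = 16
2^5 = 2 * 2^4 = 2 * 16 = 32
2^10 = (2^5)^2 = 32^2 = 1024
2^20 = (2^10)^2 = 1024^2 = 1048576
2^40 = (2^20)^2 = 1048576^2 = 1099511627776
2^41 = 2 * 2^40 = 2 * 1099511627776 = 2199023255552

Result: 2199023255552
Multiplications needed: 7 (7 lines after 2^1)

2^41 = 2199023255552. Using exponentiation by squaring, this requires 7 multiplications. The key idea: if the exponent is even, square the half-power; if odd, multiply by the base once.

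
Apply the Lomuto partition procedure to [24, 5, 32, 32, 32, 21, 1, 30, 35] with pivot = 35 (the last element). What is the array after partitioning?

Lomuto partition with pivot = 35:

Initial array: [24, 5, 32, 32, 32, 21, 1, 30, 35]

arr[0]=24 <= 35: swap with position 0, array becomes [24, 5, 32, 32, 32, 21, 1, 30, 35]
arr[1]=5 <= 35: swap with position 1, array becomes [24, 5, 32, 32, 32, 21, 1, 30, 35]
arr[2]=32 <= 35: swap with position 2, array becomes [24, 5, 32, 32, 32, 21, 1, 30, 35]
arr[3]=32 <= 35: swap with position 3, array becomes [24, 5, 32, 32, 32, 21, 1, 30, 35]
arr[4]=32 <= 35: swap with position 4, array becomes [24, 5, 32, 32, 32, 21, 1, 30, 35]
arr[5]=21 <= 35: swap with position 5, array becomes [24, 5, 32, 32, 32, 21, 1, 30, 35]
arr[6]=1 <= 35: swap with position 6, array becomes [24, 5, 32, 32, 32, 21, 1, 30, 35]
arr[7]=30 <= 35: swap with position 7, array becomes [24, 5, 32, 32, 32, 21, 1, 30, 35]

Place pivot at position 8: [24, 5, 32, 32, 32, 21, 1, 30, 35]
Pivot position: 8

After partitioning with pivot 35, the array becomes [24, 5, 32, 32, 32, 21, 1, 30, 35]. The pivot is placed at index 8. All elements to the left of the pivot are <= 35, and all elements to the right are > 35.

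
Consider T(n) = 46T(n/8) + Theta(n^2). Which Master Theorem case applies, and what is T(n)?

Master Theorem for T(n) = 46T(n/8) + O(n^2):

a = 46, b = 8, c = 2
log_b(a) = log_8(46) = 1.8412

Case 3: c = 2 > log_8(46) = 1.8412
T(n) = O(n^2) = O(n^2)

For T(n) = 46T(n/8) + O(n^2): log_8(46) = 1.8412. This is Case 3 of the Master Theorem (c > log_b(a), work dominated by root), giving O(n^2).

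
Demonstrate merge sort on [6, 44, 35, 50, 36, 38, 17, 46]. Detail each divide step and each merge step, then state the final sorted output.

Merge sort trace:

Split: [6, 44, 35, 50, 36, 38, 17, 46] -> [6, 44, 35, 50] and [36, 38, 17, 46]
  Split: [6, 44, 35, 50] -> [6, 44] and [35, 50]
    Split: [6, 44] -> [6] and [44]
    Merge: [6] + [44] -> [6, 44]
    Split: [35, 50] -> [35] and [50]
    Merge: [35] + [50] -> [35, 50]
  Merge: [6, 44] + [35, 50] -> [6, 35, 44, 50]
  Split: [36, 38, 17, 46] -> [36, 38] and [17, 46]
    Split: [36, 38] -> [36] and [38]
    Merge: [36] + [38] -> [36, 38]
    Split: [17, 46] -> [17] and [46]
    Merge: [17] + [46] -> [17, 46]
  Merge: [36, 38] + [17, 46] -> [17, 36, 38, 46]
Merge: [6, 35, 44, 50] + [17, 36, 38, 46] -> [6, 17, 35, 36, 38, 44, 46, 50]

Final sorted array: [6, 17, 35, 36, 38, 44, 46, 50]

The merge sort proceeds by recursively splitting the array and merging sorted halves.
After all merges, the sorted array is [6, 17, 35, 36, 38, 44, 46, 50].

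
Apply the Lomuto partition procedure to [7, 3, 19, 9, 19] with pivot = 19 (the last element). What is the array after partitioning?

Lomuto partition with pivot = 19:

Initial array: [7, 3, 19, 9, 19]

arr[0]=7 <= 19: swap with position 0, array becomes [7, 3, 19, 9, 19]
arr[1]=3 <= 19: swap with position 1, array becomes [7, 3, 19, 9, 19]
arr[2]=19 <= 19: swap with position 2, array becomes [7, 3, 19, 9, 19]
arr[3]=9 <= 19: swap with position 3, array becomes [7, 3, 19, 9, 19]

Place pivot at position 4: [7, 3, 19, 9, 19]
Pivot position: 4

After partitioning with pivot 19, the array becomes [7, 3, 19, 9, 19]. The pivot is placed at index 4. All elements to the left of the pivot are <= 19, and all elements to the right are > 19.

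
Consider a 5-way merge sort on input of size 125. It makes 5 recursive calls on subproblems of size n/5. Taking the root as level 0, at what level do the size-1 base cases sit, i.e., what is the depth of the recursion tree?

For divide and conquer with division factor 5:

Problem sizes at each level:
Level 0: 125
Level 1: 25
Level 2: 5
Level 3: 1

The root is level 0 and the size-1 base case is level 3 (the tree spans levels 0 through 3, i.e. 4 levels counting the root), so the depth is the number of divisions: log_5(125) = 3

The recursion tree depth is log_5(125) = 3. At each level, the problem size is divided by 5, so it takes 3 divisions to reduce to a base case of size 1. The algorithm makes 5 recursive calls at each level.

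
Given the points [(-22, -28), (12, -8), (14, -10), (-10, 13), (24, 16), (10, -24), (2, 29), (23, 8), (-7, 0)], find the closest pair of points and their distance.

Computing all pairwise distances among 9 points:

d((-22, -28), (12, -8)) = 39.4462
d((-22, -28), (14, -10)) = 40.2492
d((-22, -28), (-10, 13)) = 42.72
d((-22, -28), (24, 16)) = 63.6553
d((-22, -28), (10, -24)) = 32.249
d((-22, -28), (2, 29)) = 61.8466
d((-22, -28), (23, 8)) = 57.6281
d((-22, -28), (-7, 0)) = 31.7648
d((12, -8), (14, -10)) = 2.8284 <-- minimum
d((12, -8), (-10, 13)) = 30.4138
d((12, -8), (24, 16)) = 26.8328
d((12, -8), (10, -24)) = 16.1245
d((12, -8), (2, 29)) = 38.3275
d((12, -8), (23, 8)) = 19.4165
d((12, -8), (-7, 0)) = 20.6155
d((14, -10), (-10, 13)) = 33.2415
d((14, -10), (24, 16)) = 27.8568
d((14, -10), (10, -24)) = 14.5602
d((14, -10), (2, 29)) = 40.8044
d((14, -10), (23, 8)) = 20.1246
d((14, -10), (-7, 0)) = 23.2594
d((-10, 13), (24, 16)) = 34.1321
d((-10, 13), (10, -24)) = 42.0595
d((-10, 13), (2, 29)) = 20.0
d((-10, 13), (23, 8)) = 33.3766
d((-10, 13), (-7, 0)) = 13.3417
d((24, 16), (10, -24)) = 42.3792
d((24, 16), (2, 29)) = 25.5539
d((24, 16), (23, 8)) = 8.0623
d((24, 16), (-7, 0)) = 34.8855
d((10, -24), (2, 29)) = 53.6004
d((10, -24), (23, 8)) = 34.5398
d((10, -24), (-7, 0)) = 29.4109
d((2, 29), (23, 8)) = 29.6985
d((2, 29), (-7, 0)) = 30.3645
d((23, 8), (-7, 0)) = 31.0483

Closest pair: (12, -8) and (14, -10) with distance 2.8284

The closest pair is (12, -8) and (14, -10) with Euclidean distance 2.8284. For 9 points, brute-force pairwise comparison is shown above. For large n, the divide-and-conquer algorithm (sort by x, recurse on halves, check the dividing strip) achieves O(n log n).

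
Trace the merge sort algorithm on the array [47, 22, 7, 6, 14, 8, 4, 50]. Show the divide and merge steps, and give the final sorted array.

Merge sort trace:

Split: [47, 22, 7, 6, 14, 8, 4, 50] -> [47, 22, 7, 6] and [14, 8, 4, 50]
  Split: [47, 22, 7, 6] -> [47, 22] and [7, 6]
    Split: [47, 22] -> [47] and [22]
    Merge: [47] + [22] -> [22, 47]
    Split: [7, 6] -> [7] and [6]
    Merge: [7] + [6] -> [6, 7]
  Merge: [22, 47] + [6, 7] -> [6, 7, 22, 47]
  Split: [14, 8, 4, 50] -> [14, 8] and [4, 50]
    Split: [14, 8] -> [14] and [8]
    Merge: [14] + [8] -> [8, 14]
    Split: [4, 50] -> [4] and [50]
    Merge: [4] + [50] -> [4, 50]
  Merge: [8, 14] + [4, 50] -> [4, 8, 14, 50]
Merge: [6, 7, 22, 47] + [4, 8, 14, 50] -> [4, 6, 7, 8, 14, 22, 47, 50]

Final sorted array: [4, 6, 7, 8, 14, 22, 47, 50]

The merge sort proceeds by recursively splitting the array and merging sorted halves.
After all merges, the sorted array is [4, 6, 7, 8, 14, 22, 47, 50].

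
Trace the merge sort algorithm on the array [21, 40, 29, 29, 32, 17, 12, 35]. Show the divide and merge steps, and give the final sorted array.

Merge sort trace:

Split: [21, 40, 29, 29, 32, 17, 12, 35] -> [21, 40, 29, 29] and [32, 17, 12, 35]
  Split: [21, 40, 29, 29] -> [21, 40] and [29, 29]
    Split: [21, 40] -> [21] and [40]
    Merge: [21] + [40] -> [21, 40]
    Split: [29, 29] -> [29] and [29]
    Merge: [29] + [29] -> [29, 29]
  Merge: [21, 40] + [29, 29] -> [21, 29, 29, 40]
  Split: [32, 17, 12, 35] -> [32, 17] and [12, 35]
    Split: [32, 17] -> [32] and [17]
    Merge: [32] + [17] -> [17, 32]
    Split: [12, 35] -> [12] and [35]
    Merge: [12] + [35] -> [12, 35]
  Merge: [17, 32] + [12, 35] -> [12, 17, 32, 35]
Merge: [21, 29, 29, 40] + [12, 17, 32, 35] -> [12, 17, 21, 29, 29, 32, 35, 40]

Final sorted array: [12, 17, 21, 29, 29, 32, 35, 40]

The merge sort proceeds by recursively splitting the array and merging sorted halves.
After all merges, the sorted array is [12, 17, 21, 29, 29, 32, 35, 40].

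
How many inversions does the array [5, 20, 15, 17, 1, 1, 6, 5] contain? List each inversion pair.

Finding inversions in [5, 20, 15, 17, 1, 1, 6, 5]:

(0, 4): arr[0]=5 > arr[4]=1
(0, 5): arr[0]=5 > arr[5]=1
(1, 2): arr[1]=20 > arr[2]=15
(1, 3): arr[1]=20 > arr[3]=17
(1, 4): arr[1]=20 > arr[4]=1
(1, 5): arr[1]=20 > arr[5]=1
(1, 6): arr[1]=20 > arr[6]=6
(1, 7): arr[1]=20 > arr[7]=5
(2, 4): arr[2]=15 > arr[4]=1
(2, 5): arr[2]=15 > arr[5]=1
(2, 6): arr[2]=15 > arr[6]=6
(2, 7): arr[2]=15 > arr[7]=5
(3, 4): arr[3]=17 > arr[4]=1
(3, 5): arr[3]=17 > arr[5]=1
(3, 6): arr[3]=17 > arr[6]=6
(3, 7): arr[3]=17 > arr[7]=5
(6, 7): arr[6]=6 > arr[7]=5

Total inversions: 17

The array has 17 inversion(s): (0,4), (0,5), (1,2), (1,3), (1,4), (1,5), (1,6), (1,7), (2,4), (2,5), (2,6), (2,7), (3,4), (3,5), (3,6), (3,7), (6,7). Each pair (i,j) satisfies i < j and arr[i] > arr[j].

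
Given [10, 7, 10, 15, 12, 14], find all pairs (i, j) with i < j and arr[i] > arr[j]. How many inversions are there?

Finding inversions in [10, 7, 10, 15, 12, 14]:

(0, 1): arr[0]=10 > arr[1]=7
(3, 4): arr[3]=15 > arr[4]=12
(3, 5): arr[3]=15 > arr[5]=14

Total inversions: 3

The array has 3 inversion(s): (0,1), (3,4), (3,5). Each pair (i,j) satisfies i < j and arr[i] > arr[j].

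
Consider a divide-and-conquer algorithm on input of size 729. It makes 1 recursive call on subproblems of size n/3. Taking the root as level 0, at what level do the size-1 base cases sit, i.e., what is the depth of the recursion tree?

For divide and conquer with division factor 3:

Problem sizes at each level:
Level 0: 729
Level 1: 243
Level 2: 81
Level 3: 27
Level 4: 9
Level 5: 3
Level 6: 1

The root is level 0 and the size-1 base case is level 6 (the tree spans levels 0 through 6, i.e. 7 levels counting the root), so the depth is the number of divisions: log_3(729) = 6

The recursion tree depth is log_3(729) = 6. At each level, the problem size is divided by 3, so it takes 6 divisions to reduce to a base case of size 1. The algorithm makes 1 recursive call at each level.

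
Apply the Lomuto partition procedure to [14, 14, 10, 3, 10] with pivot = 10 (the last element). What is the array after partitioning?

Lomuto partition with pivot = 10:

Initial array: [14, 14, 10, 3, 10]

arr[0]=14 > 10: no swap
arr[1]=14 > 10: no swap
arr[2]=10 <= 10: swap with position 0, array becomes [10, 14, 14, 3, 10]
arr[3]=3 <= 10: swap with position 1, array becomes [10, 3, 14, 14, 10]

Place pivot at position 2: [10, 3, 10, 14, 14]
Pivot position: 2

After partitioning with pivot 10, the array becomes [10, 3, 10, 14, 14]. The pivot is placed at index 2. All elements to the left of the pivot are <= 10, and all elements to the right are > 10.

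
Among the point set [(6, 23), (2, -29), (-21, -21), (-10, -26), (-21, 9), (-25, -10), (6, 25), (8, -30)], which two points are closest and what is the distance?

Computing all pairwise distances among 8 points:

d((6, 23), (2, -29)) = 52.1536
d((6, 23), (-21, -21)) = 51.6236
d((6, 23), (-10, -26)) = 51.5461
d((6, 23), (-21, 9)) = 30.4138
d((6, 23), (-25, -10)) = 45.2769
d((6, 23), (6, 25)) = 2.0 <-- minimum
d((6, 23), (8, -30)) = 53.0377
d((2, -29), (-21, -21)) = 24.3516
d((2, -29), (-10, -26)) = 12.3693
d((2, -29), (-21, 9)) = 44.4185
d((2, -29), (-25, -10)) = 33.0151
d((2, -29), (6, 25)) = 54.1479
d((2, -29), (8, -30)) = 6.0828
d((-21, -21), (-10, -26)) = 12.083
d((-21, -21), (-21, 9)) = 30.0
d((-21, -21), (-25, -10)) = 11.7047
d((-21, -21), (6, 25)) = 53.3385
d((-21, -21), (8, -30)) = 30.3645
d((-10, -26), (-21, 9)) = 36.6879
d((-10, -26), (-25, -10)) = 21.9317
d((-10, -26), (6, 25)) = 53.4509
d((-10, -26), (8, -30)) = 18.4391
d((-21, 9), (-25, -10)) = 19.4165
d((-21, 9), (6, 25)) = 31.3847
d((-21, 9), (8, -30)) = 48.6004
d((-25, -10), (6, 25)) = 46.7547
d((-25, -10), (8, -30)) = 38.5876
d((6, 25), (8, -30)) = 55.0364

Closest pair: (6, 23) and (6, 25) with distance 2.0

The closest pair is (6, 23) and (6, 25) with Euclidean distance 2.0. For 8 points, brute-force pairwise comparison is shown above. For large n, the divide-and-conquer algorithm (sort by x, recurse on halves, check the dividing strip) achieves O(n log n).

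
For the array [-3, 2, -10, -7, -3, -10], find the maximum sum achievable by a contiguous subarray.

Using Kadane's algorithm on [-3, 2, -10, -7, -3, -10]:

Scanning through the array:
Position 1 (value 2): max_ending_here = 2, max_so_far = 2
Position 2 (value -10): max_ending_here = -8, max_so_far = 2
Position 3 (value -7): max_ending_here = -7, max_so_far = 2
Position 4 (value -3): max_ending_here = -3, max_so_far = 2
Position 5 (value -10): max_ending_here = -10, max_so_far = 2

Maximum subarray: [2]
Maximum sum: 2

The maximum subarray is [2] with sum 2. This subarray runs from index 1 to index 1.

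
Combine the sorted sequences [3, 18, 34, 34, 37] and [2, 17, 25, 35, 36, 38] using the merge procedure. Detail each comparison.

Merging process:

Compare 3 vs 2: take 2 from right. Merged: [2]
Compare 3 vs 17: take 3 from left. Merged: [2, 3]
Compare 18 vs 17: take 17 from right. Merged: [2, 3, 17]
Compare 18 vs 25: take 18 from left. Merged: [2, 3, 17, 18]
Compare 34 vs 25: take 25 from right. Merged: [2, 3, 17, 18, 25]
Compare 34 vs 35: take 34 from left. Merged: [2, 3, 17, 18, 25, 34]
Compare 34 vs 35: take 34 from left. Merged: [2, 3, 17, 18, 25, 34, 34]
Compare 37 vs 35: take 35 from right. Merged: [2, 3, 17, 18, 25, 34, 34, 35]
Compare 37 vs 36: take 36 from right. Merged: [2, 3, 17, 18, 25, 34, 34, 35, 36]
Compare 37 vs 38: take 37 from left. Merged: [2, 3, 17, 18, 25, 34, 34, 35, 36, 37]
Append remaining from right: [38]. Merged: [2, 3, 17, 18, 25, 34, 34, 35, 36, 37, 38]

Final merged array: [2, 3, 17, 18, 25, 34, 34, 35, 36, 37, 38]
Total comparisons: 10

The merged array is [2, 3, 17, 18, 25, 34, 34, 35, 36, 37, 38], requiring 10 comparisons. The merge step runs in O(n) time where n is the total number of elements.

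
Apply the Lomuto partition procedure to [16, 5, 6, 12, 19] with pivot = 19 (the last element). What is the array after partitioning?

Lomuto partition with pivot = 19:

Initial array: [16, 5, 6, 12, 19]

arr[0]=16 <= 19: swap with position 0, array becomes [16, 5, 6, 12, 19]
arr[1]=5 <= 19: swap with position 1, array becomes [16, 5, 6, 12, 19]
arr[2]=6 <= 19: swap with position 2, array becomes [16, 5, 6, 12, 19]
arr[3]=12 <= 19: swap with position 3, array becomes [16, 5, 6, 12, 19]

Place pivot at position 4: [16, 5, 6, 12, 19]
Pivot position: 4

After partitioning with pivot 19, the array becomes [16, 5, 6, 12, 19]. The pivot is placed at index 4. All elements to the left of the pivot are <= 19, and all elements to the right are > 19.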